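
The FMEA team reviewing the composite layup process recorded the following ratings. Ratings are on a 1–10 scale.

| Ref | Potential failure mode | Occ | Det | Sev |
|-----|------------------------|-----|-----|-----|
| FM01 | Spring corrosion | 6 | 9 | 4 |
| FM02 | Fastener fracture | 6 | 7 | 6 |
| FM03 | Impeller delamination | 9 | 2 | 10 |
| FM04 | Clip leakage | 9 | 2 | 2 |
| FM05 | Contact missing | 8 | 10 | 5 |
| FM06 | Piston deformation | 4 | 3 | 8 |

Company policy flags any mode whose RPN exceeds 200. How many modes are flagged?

3

RPN = Severity × Occurrence × Detection:
  FM01: 4 × 6 × 9 = 216
  FM02: 6 × 6 × 7 = 252
  FM03: 10 × 9 × 2 = 180
  FM04: 2 × 9 × 2 = 36
  FM05: 5 × 8 × 10 = 400
  FM06: 8 × 4 × 3 = 96
Modes with RPN > 200: FM01 (216), FM02 (252), FM05 (400) → 3.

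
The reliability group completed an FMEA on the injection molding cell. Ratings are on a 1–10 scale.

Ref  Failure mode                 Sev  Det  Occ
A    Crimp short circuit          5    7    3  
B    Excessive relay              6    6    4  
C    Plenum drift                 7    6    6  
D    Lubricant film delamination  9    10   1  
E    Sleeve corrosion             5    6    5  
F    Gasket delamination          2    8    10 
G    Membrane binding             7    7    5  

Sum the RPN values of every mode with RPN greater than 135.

RPN = Severity × Occurrence × Detection:
  A: 5 × 3 × 7 = 105
  B: 6 × 4 × 6 = 144
  C: 7 × 6 × 6 = 252
  D: 9 × 1 × 10 = 90
  E: 5 × 5 × 6 = 150
  F: 2 × 10 × 8 = 160
  G: 7 × 5 × 7 = 245
RPN > 135: B (144), C (252), E (150), F (160), G (245).
Sum: 144 + 252 + 150 + 160 + 245 = 951.

951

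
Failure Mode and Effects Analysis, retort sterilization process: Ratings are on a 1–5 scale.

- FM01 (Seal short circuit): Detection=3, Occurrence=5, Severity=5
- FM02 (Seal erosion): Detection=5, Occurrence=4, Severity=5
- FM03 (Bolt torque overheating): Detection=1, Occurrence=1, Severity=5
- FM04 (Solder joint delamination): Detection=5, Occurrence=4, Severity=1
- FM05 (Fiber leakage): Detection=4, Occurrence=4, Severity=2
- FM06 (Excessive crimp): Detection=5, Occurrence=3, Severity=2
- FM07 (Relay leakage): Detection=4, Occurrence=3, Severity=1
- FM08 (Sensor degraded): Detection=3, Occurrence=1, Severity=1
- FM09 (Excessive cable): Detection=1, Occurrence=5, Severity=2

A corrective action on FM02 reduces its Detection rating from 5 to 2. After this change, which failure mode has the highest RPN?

FM01

RPN = Severity × Occurrence × Detection:
  FM01: 5 × 5 × 3 = 75
  FM02: 5 × 4 × 5 = 100
  FM03: 5 × 1 × 1 = 5
  FM04: 1 × 4 × 5 = 20
  FM05: 2 × 4 × 4 = 32
  FM06: 2 × 3 × 5 = 30
  FM07: 1 × 3 × 4 = 12
  FM08: 1 × 1 × 3 = 3
  FM09: 2 × 5 × 1 = 10
After action: FM02 → 5 × 4 × 2 = 40.
Revised RPNs: FM01=75, FM02=40, FM05=32, FM06=30, FM04=20, FM07=12, FM09=10, FM03=5, FM08=3.
Highest is now FM01 (75).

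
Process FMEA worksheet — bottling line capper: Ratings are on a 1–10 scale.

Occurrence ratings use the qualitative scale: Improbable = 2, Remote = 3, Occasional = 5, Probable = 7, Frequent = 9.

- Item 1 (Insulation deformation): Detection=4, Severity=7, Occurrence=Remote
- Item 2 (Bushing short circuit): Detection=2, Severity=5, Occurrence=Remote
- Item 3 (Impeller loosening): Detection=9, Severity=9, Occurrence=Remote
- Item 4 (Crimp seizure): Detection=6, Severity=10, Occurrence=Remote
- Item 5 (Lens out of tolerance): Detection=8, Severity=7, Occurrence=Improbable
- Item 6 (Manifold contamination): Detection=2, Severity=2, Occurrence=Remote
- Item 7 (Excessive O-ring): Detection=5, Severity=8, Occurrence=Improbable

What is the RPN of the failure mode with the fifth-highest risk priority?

RPN = Severity × Occurrence × Detection:
  Item 1: 7 × 3 × 4 = 84
  Item 2: 5 × 3 × 2 = 30
  Item 3: 9 × 3 × 9 = 243
  Item 4: 10 × 3 × 6 = 180
  Item 5: 7 × 2 × 8 = 112
  Item 6: 2 × 3 × 2 = 12
  Item 7: 8 × 2 × 5 = 80
Sorted descending: 243, 180, 112, 84, 80, 30, 12.
The fifth-highest RPN is 80 (Item 7).

80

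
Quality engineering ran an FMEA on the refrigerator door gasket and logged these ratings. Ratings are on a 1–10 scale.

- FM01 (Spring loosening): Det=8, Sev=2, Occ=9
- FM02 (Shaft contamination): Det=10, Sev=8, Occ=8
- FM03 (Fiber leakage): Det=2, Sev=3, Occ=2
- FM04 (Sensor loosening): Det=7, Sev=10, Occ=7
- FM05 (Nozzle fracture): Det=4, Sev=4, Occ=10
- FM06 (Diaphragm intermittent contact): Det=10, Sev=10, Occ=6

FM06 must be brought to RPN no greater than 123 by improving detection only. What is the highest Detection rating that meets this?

2

FM06: S=10, O=6, D=10 → current RPN = 600.
Fixed product = 60. Need 60 × D ≤ 123, so D ≤ 123/60 = 2.05.
Maximum integer Detection rating = 2 (gives RPN 120; D=3 would give 180 > 123).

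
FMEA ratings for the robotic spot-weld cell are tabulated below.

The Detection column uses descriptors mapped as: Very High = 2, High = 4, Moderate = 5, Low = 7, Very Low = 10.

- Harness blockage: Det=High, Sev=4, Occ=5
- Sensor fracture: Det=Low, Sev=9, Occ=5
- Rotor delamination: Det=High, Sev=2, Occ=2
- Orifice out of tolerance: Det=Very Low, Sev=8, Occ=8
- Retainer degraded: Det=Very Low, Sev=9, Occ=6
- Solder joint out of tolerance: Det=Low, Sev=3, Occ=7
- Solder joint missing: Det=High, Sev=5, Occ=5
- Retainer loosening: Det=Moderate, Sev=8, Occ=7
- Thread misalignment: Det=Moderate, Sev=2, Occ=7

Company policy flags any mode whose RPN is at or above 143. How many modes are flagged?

RPN = Severity × Occurrence × Detection:
  Harness blockage: 4 × 5 × 4 = 80
  Sensor fracture: 9 × 5 × 7 = 315
  Rotor delamination: 2 × 2 × 4 = 16
  Orifice out of tolerance: 8 × 8 × 10 = 640
  Retainer degraded: 9 × 6 × 10 = 540
  Solder joint out of tolerance: 3 × 7 × 7 = 147
  Solder joint missing: 5 × 5 × 4 = 100
  Retainer loosening: 8 × 7 × 5 = 280
  Thread misalignment: 2 × 7 × 5 = 70
Modes with RPN ≥ 143: Sensor fracture (315), Orifice out of tolerance (640), Retainer degraded (540), Solder joint out of tolerance (147), Retainer loosening (280) → 5.

5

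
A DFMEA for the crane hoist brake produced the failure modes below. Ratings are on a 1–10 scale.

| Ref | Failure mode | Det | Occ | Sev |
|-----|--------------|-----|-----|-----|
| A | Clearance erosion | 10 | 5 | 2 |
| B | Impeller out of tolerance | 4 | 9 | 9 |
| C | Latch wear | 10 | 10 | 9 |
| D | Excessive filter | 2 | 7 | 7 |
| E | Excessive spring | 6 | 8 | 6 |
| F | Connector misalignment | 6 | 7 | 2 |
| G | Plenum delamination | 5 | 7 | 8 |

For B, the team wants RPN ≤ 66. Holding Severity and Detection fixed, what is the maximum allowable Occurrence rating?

B: S=9, O=9, D=4 → current RPN = 324.
Fixed product = 36. Need 36 × O ≤ 66, so O ≤ 66/36 = 1.83.
Maximum integer Occurrence rating = 1 (gives RPN 36; O=2 would give 72 > 66).

1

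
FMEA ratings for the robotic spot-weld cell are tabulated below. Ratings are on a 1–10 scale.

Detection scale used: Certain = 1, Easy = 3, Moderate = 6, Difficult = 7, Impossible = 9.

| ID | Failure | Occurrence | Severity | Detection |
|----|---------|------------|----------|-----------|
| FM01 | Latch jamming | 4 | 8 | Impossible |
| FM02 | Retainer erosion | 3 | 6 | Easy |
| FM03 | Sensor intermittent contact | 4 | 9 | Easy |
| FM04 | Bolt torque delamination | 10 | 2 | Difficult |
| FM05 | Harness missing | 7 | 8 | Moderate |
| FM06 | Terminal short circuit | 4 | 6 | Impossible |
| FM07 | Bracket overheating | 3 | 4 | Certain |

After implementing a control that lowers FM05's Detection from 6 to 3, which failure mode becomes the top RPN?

RPN = Severity × Occurrence × Detection:
  FM01: 8 × 4 × 9 = 288
  FM02: 6 × 3 × 3 = 54
  FM03: 9 × 4 × 3 = 108
  FM04: 2 × 10 × 7 = 140
  FM05: 8 × 7 × 6 = 336
  FM06: 6 × 4 × 9 = 216
  FM07: 4 × 3 × 1 = 12
After action: FM05 → 8 × 7 × 3 = 168.
Revised RPNs: FM01=288, FM06=216, FM05=168, FM04=140, FM03=108, FM02=54, FM07=12.
Highest is now FM01 (288).

FM01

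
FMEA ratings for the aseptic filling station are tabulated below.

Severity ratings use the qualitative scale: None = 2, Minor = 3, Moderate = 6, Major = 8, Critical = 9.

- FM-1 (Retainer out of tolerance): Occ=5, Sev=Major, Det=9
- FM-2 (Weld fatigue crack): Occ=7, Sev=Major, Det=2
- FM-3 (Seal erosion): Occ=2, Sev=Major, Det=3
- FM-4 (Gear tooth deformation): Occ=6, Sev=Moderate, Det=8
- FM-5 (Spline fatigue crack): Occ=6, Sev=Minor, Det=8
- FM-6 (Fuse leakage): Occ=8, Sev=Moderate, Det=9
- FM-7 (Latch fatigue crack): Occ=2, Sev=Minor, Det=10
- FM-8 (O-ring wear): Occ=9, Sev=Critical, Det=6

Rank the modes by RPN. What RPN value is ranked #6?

RPN = Severity × Occurrence × Detection:
  FM-1: 8 × 5 × 9 = 360
  FM-2: 8 × 7 × 2 = 112
  FM-3: 8 × 2 × 3 = 48
  FM-4: 6 × 6 × 8 = 288
  FM-5: 3 × 6 × 8 = 144
  FM-6: 6 × 8 × 9 = 432
  FM-7: 3 × 2 × 10 = 60
  FM-8: 9 × 9 × 6 = 486
Sorted descending: 486, 432, 360, 288, 144, 112, 60, 48.
The sixth-highest RPN is 112 (FM-2).

112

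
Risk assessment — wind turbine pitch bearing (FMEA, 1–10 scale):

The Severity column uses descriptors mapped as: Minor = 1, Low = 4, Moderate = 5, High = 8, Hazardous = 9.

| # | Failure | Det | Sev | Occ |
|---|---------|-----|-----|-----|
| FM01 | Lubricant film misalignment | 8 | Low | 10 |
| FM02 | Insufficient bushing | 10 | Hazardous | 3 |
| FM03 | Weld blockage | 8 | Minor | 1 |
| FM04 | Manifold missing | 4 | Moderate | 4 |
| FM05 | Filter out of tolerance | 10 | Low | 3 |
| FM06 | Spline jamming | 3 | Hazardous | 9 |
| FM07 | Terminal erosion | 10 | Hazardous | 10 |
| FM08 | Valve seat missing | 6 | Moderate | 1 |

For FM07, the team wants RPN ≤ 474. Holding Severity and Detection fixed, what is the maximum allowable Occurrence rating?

FM07: S=9, O=10, D=10 → current RPN = 900.
Fixed product = 90. Need 90 × O ≤ 474, so O ≤ 474/90 = 5.27.
Maximum integer Occurrence rating = 5 (gives RPN 450; O=6 would give 540 > 474).

5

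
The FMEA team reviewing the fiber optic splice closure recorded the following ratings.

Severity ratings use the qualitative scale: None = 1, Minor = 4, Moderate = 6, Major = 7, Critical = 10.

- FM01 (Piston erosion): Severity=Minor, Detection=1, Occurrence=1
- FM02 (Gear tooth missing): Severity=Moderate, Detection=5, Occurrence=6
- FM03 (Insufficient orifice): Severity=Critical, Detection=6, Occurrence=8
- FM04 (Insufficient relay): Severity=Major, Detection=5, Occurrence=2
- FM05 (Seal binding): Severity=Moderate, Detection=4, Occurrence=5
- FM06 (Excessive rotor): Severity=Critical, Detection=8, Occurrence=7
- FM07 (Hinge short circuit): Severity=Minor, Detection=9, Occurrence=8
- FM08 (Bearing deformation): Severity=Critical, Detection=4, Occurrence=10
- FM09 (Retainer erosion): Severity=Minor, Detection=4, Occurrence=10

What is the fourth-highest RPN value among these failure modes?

288

RPN = Severity × Occurrence × Detection:
  FM01: 4 × 1 × 1 = 4
  FM02: 6 × 6 × 5 = 180
  FM03: 10 × 8 × 6 = 480
  FM04: 7 × 2 × 5 = 70
  FM05: 6 × 5 × 4 = 120
  FM06: 10 × 7 × 8 = 560
  FM07: 4 × 8 × 9 = 288
  FM08: 10 × 10 × 4 = 400
  FM09: 4 × 10 × 4 = 160
Sorted descending: 560, 480, 400, 288, 180, 160, 120, 70, 4.
The fourth-highest RPN is 288 (FM07).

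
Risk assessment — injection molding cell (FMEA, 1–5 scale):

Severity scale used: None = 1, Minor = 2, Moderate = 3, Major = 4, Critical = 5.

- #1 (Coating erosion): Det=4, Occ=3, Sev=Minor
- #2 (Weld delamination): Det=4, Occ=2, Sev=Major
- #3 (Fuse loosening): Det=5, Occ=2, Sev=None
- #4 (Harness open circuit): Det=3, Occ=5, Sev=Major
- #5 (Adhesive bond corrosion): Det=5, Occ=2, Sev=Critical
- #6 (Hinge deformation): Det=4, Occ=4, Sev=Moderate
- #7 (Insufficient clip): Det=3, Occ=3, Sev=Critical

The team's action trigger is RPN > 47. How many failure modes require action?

RPN = Severity × Occurrence × Detection:
  #1: 2 × 3 × 4 = 24
  #2: 4 × 2 × 4 = 32
  #3: 1 × 2 × 5 = 10
  #4: 4 × 5 × 3 = 60
  #5: 5 × 2 × 5 = 50
  #6: 3 × 4 × 4 = 48
  #7: 5 × 3 × 3 = 45
Modes with RPN > 47: #4 (60), #5 (50), #6 (48) → 3.

3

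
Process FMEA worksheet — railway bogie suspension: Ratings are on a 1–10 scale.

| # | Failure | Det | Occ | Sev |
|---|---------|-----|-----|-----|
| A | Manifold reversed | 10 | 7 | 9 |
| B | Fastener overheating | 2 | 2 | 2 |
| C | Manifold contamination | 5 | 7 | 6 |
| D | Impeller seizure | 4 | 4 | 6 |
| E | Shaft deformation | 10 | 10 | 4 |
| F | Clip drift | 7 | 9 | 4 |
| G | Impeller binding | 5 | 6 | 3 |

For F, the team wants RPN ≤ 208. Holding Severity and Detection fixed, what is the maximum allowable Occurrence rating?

F: S=4, O=9, D=7 → current RPN = 252.
Fixed product = 28. Need 28 × O ≤ 208, so O ≤ 208/28 = 7.43.
Maximum integer Occurrence rating = 7 (gives RPN 196; O=8 would give 224 > 208).

7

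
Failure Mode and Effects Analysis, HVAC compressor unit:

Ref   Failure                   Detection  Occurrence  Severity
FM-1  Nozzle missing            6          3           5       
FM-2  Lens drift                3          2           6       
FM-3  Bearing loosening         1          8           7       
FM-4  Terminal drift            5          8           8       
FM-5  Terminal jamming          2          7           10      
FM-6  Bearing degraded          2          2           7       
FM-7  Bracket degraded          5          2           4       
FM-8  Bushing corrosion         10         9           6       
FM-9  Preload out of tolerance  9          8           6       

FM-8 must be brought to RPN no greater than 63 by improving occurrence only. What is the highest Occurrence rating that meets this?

1

FM-8: S=6, O=9, D=10 → current RPN = 540.
Fixed product = 60. Need 60 × O ≤ 63, so O ≤ 63/60 = 1.05.
Maximum integer Occurrence rating = 1 (gives RPN 60; O=2 would give 120 > 63).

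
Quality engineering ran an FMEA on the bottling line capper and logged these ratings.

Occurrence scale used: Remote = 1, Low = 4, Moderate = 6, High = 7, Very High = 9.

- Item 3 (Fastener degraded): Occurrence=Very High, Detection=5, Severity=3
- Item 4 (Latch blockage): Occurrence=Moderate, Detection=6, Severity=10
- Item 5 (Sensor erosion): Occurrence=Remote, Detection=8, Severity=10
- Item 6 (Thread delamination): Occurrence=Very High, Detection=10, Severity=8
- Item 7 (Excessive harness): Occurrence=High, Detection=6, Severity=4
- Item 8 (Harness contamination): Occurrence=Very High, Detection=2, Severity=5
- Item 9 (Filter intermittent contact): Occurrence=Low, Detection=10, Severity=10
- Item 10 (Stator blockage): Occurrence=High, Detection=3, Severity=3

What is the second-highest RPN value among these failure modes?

400

RPN = Severity × Occurrence × Detection:
  Item 3: 3 × 9 × 5 = 135
  Item 4: 10 × 6 × 6 = 360
  Item 5: 10 × 1 × 8 = 80
  Item 6: 8 × 9 × 10 = 720
  Item 7: 4 × 7 × 6 = 168
  Item 8: 5 × 9 × 2 = 90
  Item 9: 10 × 4 × 10 = 400
  Item 10: 3 × 7 × 3 = 63
Sorted descending: 720, 400, 360, 168, 135, 90, 80, 63.
The second-highest RPN is 400 (Item 9).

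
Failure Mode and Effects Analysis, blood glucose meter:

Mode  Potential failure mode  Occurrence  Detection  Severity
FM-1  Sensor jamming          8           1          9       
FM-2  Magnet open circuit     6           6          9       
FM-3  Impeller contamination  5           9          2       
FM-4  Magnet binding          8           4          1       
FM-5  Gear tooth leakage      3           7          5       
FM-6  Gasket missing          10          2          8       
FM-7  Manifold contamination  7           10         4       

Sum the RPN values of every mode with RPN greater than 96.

RPN = Severity × Occurrence × Detection:
  FM-1: 9 × 8 × 1 = 72
  FM-2: 9 × 6 × 6 = 324
  FM-3: 2 × 5 × 9 = 90
  FM-4: 1 × 8 × 4 = 32
  FM-5: 5 × 3 × 7 = 105
  FM-6: 8 × 10 × 2 = 160
  FM-7: 4 × 7 × 10 = 280
RPN > 96: FM-2 (324), FM-5 (105), FM-6 (160), FM-7 (280).
Sum: 324 + 105 + 160 + 280 = 869.

869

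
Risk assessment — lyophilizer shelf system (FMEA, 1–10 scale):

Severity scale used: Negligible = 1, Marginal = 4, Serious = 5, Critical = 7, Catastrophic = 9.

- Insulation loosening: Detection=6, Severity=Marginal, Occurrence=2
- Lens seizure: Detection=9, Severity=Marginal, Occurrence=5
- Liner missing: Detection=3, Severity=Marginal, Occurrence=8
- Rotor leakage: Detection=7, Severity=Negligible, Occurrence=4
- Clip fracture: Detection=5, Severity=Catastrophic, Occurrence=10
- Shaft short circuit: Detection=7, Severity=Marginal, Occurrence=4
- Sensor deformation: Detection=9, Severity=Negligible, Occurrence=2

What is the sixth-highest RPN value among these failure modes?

28

RPN = Severity × Occurrence × Detection:
  Insulation loosening: 4 × 2 × 6 = 48
  Lens seizure: 4 × 5 × 9 = 180
  Liner missing: 4 × 8 × 3 = 96
  Rotor leakage: 1 × 4 × 7 = 28
  Clip fracture: 9 × 10 × 5 = 450
  Shaft short circuit: 4 × 4 × 7 = 112
  Sensor deformation: 1 × 2 × 9 = 18
Sorted descending: 450, 180, 112, 96, 48, 28, 18.
The sixth-highest RPN is 28 (Rotor leakage).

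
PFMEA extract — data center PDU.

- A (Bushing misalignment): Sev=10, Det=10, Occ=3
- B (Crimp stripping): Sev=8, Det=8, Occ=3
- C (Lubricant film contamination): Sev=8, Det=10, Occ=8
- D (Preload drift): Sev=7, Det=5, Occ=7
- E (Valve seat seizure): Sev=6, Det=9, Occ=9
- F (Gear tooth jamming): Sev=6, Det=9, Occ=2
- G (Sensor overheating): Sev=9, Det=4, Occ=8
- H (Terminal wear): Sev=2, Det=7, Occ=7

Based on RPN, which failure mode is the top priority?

C

RPN = Severity × Occurrence × Detection:
  A: 10 × 3 × 10 = 300
  B: 8 × 3 × 8 = 192
  C: 8 × 8 × 10 = 640
  D: 7 × 7 × 5 = 245
  E: 6 × 9 × 9 = 486
  F: 6 × 2 × 9 = 108
  G: 9 × 8 × 4 = 288
  H: 2 × 7 × 7 = 98
Highest RPN is 640 → C.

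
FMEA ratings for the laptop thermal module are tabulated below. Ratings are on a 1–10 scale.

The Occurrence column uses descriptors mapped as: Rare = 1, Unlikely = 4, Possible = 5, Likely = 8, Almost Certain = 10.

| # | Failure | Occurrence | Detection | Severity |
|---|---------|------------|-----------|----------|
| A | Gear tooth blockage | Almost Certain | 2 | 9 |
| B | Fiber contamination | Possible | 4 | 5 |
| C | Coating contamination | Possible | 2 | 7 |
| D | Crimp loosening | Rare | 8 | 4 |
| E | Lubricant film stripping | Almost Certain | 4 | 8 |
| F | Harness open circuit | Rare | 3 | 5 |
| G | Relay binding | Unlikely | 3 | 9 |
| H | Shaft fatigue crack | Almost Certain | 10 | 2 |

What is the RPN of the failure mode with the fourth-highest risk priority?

RPN = Severity × Occurrence × Detection:
  A: 9 × 10 × 2 = 180
  B: 5 × 5 × 4 = 100
  C: 7 × 5 × 2 = 70
  D: 4 × 1 × 8 = 32
  E: 8 × 10 × 4 = 320
  F: 5 × 1 × 3 = 15
  G: 9 × 4 × 3 = 108
  H: 2 × 10 × 10 = 200
Sorted descending: 320, 200, 180, 108, 100, 70, 32, 15.
The fourth-highest RPN is 108 (G).

108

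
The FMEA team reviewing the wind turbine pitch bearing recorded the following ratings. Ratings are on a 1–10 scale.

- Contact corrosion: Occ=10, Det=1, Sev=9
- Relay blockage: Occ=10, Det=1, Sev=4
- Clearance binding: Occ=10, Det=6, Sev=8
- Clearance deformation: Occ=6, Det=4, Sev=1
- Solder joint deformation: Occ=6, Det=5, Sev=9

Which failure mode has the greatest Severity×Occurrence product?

Criticality = Severity × Occurrence:
  Contact corrosion: 9 × 10 = 90
  Relay blockage: 4 × 10 = 40
  Clearance binding: 8 × 10 = 80
  Clearance deformation: 1 × 6 = 6
  Solder joint deformation: 9 × 6 = 54
Highest criticality is 90 → Contact corrosion.

Contact corrosion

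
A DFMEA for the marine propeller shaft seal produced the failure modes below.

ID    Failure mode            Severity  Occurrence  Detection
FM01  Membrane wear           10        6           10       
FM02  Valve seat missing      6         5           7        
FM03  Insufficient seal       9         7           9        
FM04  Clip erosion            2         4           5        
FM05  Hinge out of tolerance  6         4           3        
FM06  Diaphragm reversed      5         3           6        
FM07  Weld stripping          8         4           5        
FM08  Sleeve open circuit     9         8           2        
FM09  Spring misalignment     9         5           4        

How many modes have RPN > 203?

RPN = Severity × Occurrence × Detection:
  FM01: 10 × 6 × 10 = 600
  FM02: 6 × 5 × 7 = 210
  FM03: 9 × 7 × 9 = 567
  FM04: 2 × 4 × 5 = 40
  FM05: 6 × 4 × 3 = 72
  FM06: 5 × 3 × 6 = 90
  FM07: 8 × 4 × 5 = 160
  FM08: 9 × 8 × 2 = 144
  FM09: 9 × 5 × 4 = 180
Modes with RPN > 203: FM01 (600), FM02 (210), FM03 (567) → 3.

3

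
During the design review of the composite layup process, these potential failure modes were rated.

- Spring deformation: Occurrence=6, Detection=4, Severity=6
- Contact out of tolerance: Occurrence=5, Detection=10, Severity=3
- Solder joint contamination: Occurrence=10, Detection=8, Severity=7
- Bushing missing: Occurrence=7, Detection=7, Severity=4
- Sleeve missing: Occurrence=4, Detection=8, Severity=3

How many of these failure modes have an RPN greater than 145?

RPN = Severity × Occurrence × Detection:
  Spring deformation: 6 × 6 × 4 = 144
  Contact out of tolerance: 3 × 5 × 10 = 150
  Solder joint contamination: 7 × 10 × 8 = 560
  Bushing missing: 4 × 7 × 7 = 196
  Sleeve missing: 3 × 4 × 8 = 96
Modes with RPN > 145: Contact out of tolerance (150), Solder joint contamination (560), Bushing missing (196) → 3.

3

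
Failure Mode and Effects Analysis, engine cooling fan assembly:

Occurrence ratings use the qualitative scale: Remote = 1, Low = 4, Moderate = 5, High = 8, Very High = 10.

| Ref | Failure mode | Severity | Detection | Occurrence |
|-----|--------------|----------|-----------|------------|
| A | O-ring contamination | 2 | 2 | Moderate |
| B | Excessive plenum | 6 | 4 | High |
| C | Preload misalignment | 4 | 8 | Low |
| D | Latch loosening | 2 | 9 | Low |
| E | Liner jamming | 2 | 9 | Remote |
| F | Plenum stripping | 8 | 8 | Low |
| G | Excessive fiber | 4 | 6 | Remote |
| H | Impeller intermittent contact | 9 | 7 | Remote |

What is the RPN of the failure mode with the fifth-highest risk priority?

RPN = Severity × Occurrence × Detection:
  A: 2 × 5 × 2 = 20
  B: 6 × 8 × 4 = 192
  C: 4 × 4 × 8 = 128
  D: 2 × 4 × 9 = 72
  E: 2 × 1 × 9 = 18
  F: 8 × 4 × 8 = 256
  G: 4 × 1 × 6 = 24
  H: 9 × 1 × 7 = 63
Sorted descending: 256, 192, 128, 72, 63, 24, 20, 18.
The fifth-highest RPN is 63 (H).

63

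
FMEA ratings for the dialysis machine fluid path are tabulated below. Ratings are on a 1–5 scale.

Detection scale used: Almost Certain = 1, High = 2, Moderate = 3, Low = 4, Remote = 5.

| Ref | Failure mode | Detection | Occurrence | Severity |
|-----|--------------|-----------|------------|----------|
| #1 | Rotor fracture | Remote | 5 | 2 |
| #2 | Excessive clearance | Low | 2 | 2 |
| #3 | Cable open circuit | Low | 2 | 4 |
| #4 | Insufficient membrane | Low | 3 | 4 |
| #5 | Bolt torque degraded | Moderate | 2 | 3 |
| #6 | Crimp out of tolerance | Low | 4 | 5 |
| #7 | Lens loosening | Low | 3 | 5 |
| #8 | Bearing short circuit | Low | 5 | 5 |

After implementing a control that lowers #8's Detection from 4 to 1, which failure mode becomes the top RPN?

RPN = Severity × Occurrence × Detection:
  #1: 2 × 5 × 5 = 50
  #2: 2 × 2 × 4 = 16
  #3: 4 × 2 × 4 = 32
  #4: 4 × 3 × 4 = 48
  #5: 3 × 2 × 3 = 18
  #6: 5 × 4 × 4 = 80
  #7: 5 × 3 × 4 = 60
  #8: 5 × 5 × 4 = 100
After action: #8 → 5 × 5 × 1 = 25.
Revised RPNs: #6=80, #7=60, #1=50, #4=48, #3=32, #8=25, #5=18, #2=16.
Highest is now #6 (80).

#6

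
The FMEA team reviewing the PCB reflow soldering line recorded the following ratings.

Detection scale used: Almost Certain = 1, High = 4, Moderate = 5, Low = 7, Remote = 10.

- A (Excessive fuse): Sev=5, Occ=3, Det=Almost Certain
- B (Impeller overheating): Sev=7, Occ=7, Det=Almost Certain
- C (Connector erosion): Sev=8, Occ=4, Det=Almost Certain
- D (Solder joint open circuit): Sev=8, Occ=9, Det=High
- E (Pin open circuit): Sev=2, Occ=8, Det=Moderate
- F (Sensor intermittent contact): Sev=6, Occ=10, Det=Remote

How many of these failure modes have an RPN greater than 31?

5

RPN = Severity × Occurrence × Detection:
  A: 5 × 3 × 1 = 15
  B: 7 × 7 × 1 = 49
  C: 8 × 4 × 1 = 32
  D: 8 × 9 × 4 = 288
  E: 2 × 8 × 5 = 80
  F: 6 × 10 × 10 = 600
Modes with RPN > 31: B (49), C (32), D (288), E (80), F (600) → 5.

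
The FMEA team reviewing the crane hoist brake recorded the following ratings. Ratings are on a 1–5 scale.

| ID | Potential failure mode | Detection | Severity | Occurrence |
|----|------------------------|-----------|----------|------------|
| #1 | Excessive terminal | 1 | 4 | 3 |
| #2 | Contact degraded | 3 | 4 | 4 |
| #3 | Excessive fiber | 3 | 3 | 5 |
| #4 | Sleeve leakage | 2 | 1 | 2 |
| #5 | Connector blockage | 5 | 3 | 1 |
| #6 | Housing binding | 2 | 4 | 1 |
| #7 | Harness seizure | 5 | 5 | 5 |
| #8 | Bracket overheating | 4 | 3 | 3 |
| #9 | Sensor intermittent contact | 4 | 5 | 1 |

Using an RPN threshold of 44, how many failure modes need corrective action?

RPN = Severity × Occurrence × Detection:
  #1: 4 × 3 × 1 = 12
  #2: 4 × 4 × 3 = 48
  #3: 3 × 5 × 3 = 45
  #4: 1 × 2 × 2 = 4
  #5: 3 × 1 × 5 = 15
  #6: 4 × 1 × 2 = 8
  #7: 5 × 5 × 5 = 125
  #8: 3 × 3 × 4 = 36
  #9: 5 × 1 × 4 = 20
Modes with RPN ≥ 44: #2 (48), #3 (45), #7 (125) → 3.

3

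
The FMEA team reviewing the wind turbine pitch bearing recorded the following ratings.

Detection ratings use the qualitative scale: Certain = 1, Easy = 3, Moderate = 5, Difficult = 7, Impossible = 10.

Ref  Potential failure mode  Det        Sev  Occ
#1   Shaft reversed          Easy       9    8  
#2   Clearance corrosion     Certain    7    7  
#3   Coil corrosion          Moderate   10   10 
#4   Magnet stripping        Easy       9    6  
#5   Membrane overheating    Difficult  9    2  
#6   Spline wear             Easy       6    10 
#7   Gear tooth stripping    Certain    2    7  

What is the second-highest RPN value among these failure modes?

216

RPN = Severity × Occurrence × Detection:
  #1: 9 × 8 × 3 = 216
  #2: 7 × 7 × 1 = 49
  #3: 10 × 10 × 5 = 500
  #4: 9 × 6 × 3 = 162
  #5: 9 × 2 × 7 = 126
  #6: 6 × 10 × 3 = 180
  #7: 2 × 7 × 1 = 14
Sorted descending: 500, 216, 180, 162, 126, 49, 14.
The second-highest RPN is 216 (#1).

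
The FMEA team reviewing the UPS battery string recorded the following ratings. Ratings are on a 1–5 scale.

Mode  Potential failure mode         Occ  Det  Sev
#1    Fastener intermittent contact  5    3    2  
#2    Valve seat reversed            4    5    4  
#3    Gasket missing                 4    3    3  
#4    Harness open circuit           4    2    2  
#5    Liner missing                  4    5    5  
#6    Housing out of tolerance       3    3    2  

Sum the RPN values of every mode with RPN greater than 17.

264

RPN = Severity × Occurrence × Detection:
  #1: 2 × 5 × 3 = 30
  #2: 4 × 4 × 5 = 80
  #3: 3 × 4 × 3 = 36
  #4: 2 × 4 × 2 = 16
  #5: 5 × 4 × 5 = 100
  #6: 2 × 3 × 3 = 18
RPN > 17: #1 (30), #2 (80), #3 (36), #5 (100), #6 (18).
Sum: 30 + 80 + 36 + 100 + 18 = 264.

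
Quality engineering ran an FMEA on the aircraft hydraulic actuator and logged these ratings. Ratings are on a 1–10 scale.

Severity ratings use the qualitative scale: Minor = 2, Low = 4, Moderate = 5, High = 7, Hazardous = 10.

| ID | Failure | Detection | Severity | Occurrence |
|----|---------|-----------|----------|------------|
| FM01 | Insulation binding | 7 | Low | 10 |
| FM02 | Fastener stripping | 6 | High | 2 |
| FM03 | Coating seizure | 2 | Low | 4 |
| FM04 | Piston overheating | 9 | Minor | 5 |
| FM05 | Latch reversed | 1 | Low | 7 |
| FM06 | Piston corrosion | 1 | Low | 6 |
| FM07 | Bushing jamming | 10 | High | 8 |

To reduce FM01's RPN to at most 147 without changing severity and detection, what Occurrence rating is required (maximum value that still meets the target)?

5

FM01: S=4, O=10, D=7 → current RPN = 280.
Fixed product = 28. Need 28 × O ≤ 147, so O ≤ 147/28 = 5.25.
Maximum integer Occurrence rating = 5 (gives RPN 140; O=6 would give 168 > 147).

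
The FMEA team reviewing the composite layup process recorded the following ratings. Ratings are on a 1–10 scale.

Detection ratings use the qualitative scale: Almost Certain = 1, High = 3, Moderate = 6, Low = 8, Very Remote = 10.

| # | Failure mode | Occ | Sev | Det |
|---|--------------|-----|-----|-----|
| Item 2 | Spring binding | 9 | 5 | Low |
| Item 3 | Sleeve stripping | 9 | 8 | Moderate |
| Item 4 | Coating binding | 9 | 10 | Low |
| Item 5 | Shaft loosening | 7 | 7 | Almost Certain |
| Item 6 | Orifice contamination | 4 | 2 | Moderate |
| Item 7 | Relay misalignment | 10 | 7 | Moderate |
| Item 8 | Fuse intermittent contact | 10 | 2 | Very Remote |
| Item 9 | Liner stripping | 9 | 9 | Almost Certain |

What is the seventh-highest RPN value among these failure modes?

RPN = Severity × Occurrence × Detection:
  Item 2: 5 × 9 × 8 = 360
  Item 3: 8 × 9 × 6 = 432
  Item 4: 10 × 9 × 8 = 720
  Item 5: 7 × 7 × 1 = 49
  Item 6: 2 × 4 × 6 = 48
  Item 7: 7 × 10 × 6 = 420
  Item 8: 2 × 10 × 10 = 200
  Item 9: 9 × 9 × 1 = 81
Sorted descending: 720, 432, 420, 360, 200, 81, 49, 48.
The seventh-highest RPN is 49 (Item 5).

49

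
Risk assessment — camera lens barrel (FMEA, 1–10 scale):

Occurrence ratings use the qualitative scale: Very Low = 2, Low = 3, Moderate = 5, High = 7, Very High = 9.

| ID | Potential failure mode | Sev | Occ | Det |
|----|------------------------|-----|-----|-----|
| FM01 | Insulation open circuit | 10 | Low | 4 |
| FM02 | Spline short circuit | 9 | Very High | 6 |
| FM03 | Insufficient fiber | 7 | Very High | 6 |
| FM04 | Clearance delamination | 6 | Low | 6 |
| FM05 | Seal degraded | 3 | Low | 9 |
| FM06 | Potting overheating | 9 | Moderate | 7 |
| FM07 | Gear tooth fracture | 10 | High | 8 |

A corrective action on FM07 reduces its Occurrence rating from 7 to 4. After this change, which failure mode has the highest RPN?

RPN = Severity × Occurrence × Detection:
  FM01: 10 × 3 × 4 = 120
  FM02: 9 × 9 × 6 = 486
  FM03: 7 × 9 × 6 = 378
  FM04: 6 × 3 × 6 = 108
  FM05: 3 × 3 × 9 = 81
  FM06: 9 × 5 × 7 = 315
  FM07: 10 × 7 × 8 = 560
After action: FM07 → 10 × 4 × 8 = 320.
Revised RPNs: FM02=486, FM03=378, FM07=320, FM06=315, FM01=120, FM04=108, FM05=81.
Highest is now FM02 (486).

FM02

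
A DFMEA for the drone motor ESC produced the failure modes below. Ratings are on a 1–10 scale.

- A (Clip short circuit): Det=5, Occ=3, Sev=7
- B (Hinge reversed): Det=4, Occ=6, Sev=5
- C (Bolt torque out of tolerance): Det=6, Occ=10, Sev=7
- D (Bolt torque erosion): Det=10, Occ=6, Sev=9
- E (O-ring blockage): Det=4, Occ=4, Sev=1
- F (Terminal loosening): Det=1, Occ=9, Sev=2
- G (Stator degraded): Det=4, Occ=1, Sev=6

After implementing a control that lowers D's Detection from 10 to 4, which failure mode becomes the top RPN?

C

RPN = Severity × Occurrence × Detection:
  A: 7 × 3 × 5 = 105
  B: 5 × 6 × 4 = 120
  C: 7 × 10 × 6 = 420
  D: 9 × 6 × 10 = 540
  E: 1 × 4 × 4 = 16
  F: 2 × 9 × 1 = 18
  G: 6 × 1 × 4 = 24
After action: D → 9 × 6 × 4 = 216.
Revised RPNs: C=420, D=216, B=120, A=105, G=24, F=18, E=16.
Highest is now C (420).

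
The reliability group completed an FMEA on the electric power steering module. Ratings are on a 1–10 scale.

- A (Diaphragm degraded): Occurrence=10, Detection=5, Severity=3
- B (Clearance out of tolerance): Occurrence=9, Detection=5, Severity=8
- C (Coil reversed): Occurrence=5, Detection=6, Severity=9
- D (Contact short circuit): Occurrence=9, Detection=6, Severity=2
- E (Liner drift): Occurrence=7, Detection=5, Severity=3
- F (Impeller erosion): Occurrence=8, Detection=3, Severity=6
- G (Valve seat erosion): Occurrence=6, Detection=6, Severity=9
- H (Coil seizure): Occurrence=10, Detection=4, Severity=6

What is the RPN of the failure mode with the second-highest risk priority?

324

RPN = Severity × Occurrence × Detection:
  A: 3 × 10 × 5 = 150
  B: 8 × 9 × 5 = 360
  C: 9 × 5 × 6 = 270
  D: 2 × 9 × 6 = 108
  E: 3 × 7 × 5 = 105
  F: 6 × 8 × 3 = 144
  G: 9 × 6 × 6 = 324
  H: 6 × 10 × 4 = 240
Sorted descending: 360, 324, 270, 240, 150, 144, 108, 105.
The second-highest RPN is 324 (G).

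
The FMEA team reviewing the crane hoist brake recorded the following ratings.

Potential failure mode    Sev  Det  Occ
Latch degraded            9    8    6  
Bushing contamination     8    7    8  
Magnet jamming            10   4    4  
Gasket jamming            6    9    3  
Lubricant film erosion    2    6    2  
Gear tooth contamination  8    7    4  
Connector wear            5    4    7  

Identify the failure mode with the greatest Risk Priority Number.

RPN = Severity × Occurrence × Detection:
  Latch degraded: 9 × 6 × 8 = 432
  Bushing contamination: 8 × 8 × 7 = 448
  Magnet jamming: 10 × 4 × 4 = 160
  Gasket jamming: 6 × 3 × 9 = 162
  Lubricant film erosion: 2 × 2 × 6 = 24
  Gear tooth contamination: 8 × 4 × 7 = 224
  Connector wear: 5 × 7 × 4 = 140
Highest RPN is 448 → Bushing contamination.

Bushing contamination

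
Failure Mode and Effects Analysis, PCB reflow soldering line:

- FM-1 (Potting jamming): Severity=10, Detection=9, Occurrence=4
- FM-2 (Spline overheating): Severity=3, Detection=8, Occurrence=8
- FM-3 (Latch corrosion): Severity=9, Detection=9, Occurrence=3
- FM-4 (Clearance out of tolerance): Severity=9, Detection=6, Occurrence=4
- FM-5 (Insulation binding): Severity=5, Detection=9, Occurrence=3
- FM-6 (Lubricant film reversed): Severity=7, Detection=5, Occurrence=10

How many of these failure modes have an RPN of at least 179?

5

RPN = Severity × Occurrence × Detection:
  FM-1: 10 × 4 × 9 = 360
  FM-2: 3 × 8 × 8 = 192
  FM-3: 9 × 3 × 9 = 243
  FM-4: 9 × 4 × 6 = 216
  FM-5: 5 × 3 × 9 = 135
  FM-6: 7 × 10 × 5 = 350
Modes with RPN ≥ 179: FM-1 (360), FM-2 (192), FM-3 (243), FM-4 (216), FM-6 (350) → 5.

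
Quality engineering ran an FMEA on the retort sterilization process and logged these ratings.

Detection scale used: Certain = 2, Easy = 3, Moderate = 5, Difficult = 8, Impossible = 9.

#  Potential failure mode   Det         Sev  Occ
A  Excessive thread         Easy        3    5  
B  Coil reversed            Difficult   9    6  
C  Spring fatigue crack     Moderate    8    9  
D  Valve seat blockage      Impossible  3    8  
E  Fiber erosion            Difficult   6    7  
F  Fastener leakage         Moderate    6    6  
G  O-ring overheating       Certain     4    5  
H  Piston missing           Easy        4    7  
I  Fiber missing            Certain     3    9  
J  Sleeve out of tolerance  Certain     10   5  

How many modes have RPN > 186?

RPN = Severity × Occurrence × Detection:
  A: 3 × 5 × 3 = 45
  B: 9 × 6 × 8 = 432
  C: 8 × 9 × 5 = 360
  D: 3 × 8 × 9 = 216
  E: 6 × 7 × 8 = 336
  F: 6 × 6 × 5 = 180
  G: 4 × 5 × 2 = 40
  H: 4 × 7 × 3 = 84
  I: 3 × 9 × 2 = 54
  J: 10 × 5 × 2 = 100
Modes with RPN > 186: B (432), C (360), D (216), E (336) → 4.

4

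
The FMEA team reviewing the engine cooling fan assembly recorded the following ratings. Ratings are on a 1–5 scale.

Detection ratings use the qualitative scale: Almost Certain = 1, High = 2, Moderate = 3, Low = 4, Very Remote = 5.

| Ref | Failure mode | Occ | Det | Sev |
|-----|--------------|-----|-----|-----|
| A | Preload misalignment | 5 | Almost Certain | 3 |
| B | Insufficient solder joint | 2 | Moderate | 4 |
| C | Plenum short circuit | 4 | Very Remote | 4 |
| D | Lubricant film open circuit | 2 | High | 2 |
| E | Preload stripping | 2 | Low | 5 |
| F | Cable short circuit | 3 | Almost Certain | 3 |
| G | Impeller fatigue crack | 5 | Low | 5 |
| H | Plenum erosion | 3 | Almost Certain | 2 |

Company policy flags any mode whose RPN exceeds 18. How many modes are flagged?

RPN = Severity × Occurrence × Detection:
  A: 3 × 5 × 1 = 15
  B: 4 × 2 × 3 = 24
  C: 4 × 4 × 5 = 80
  D: 2 × 2 × 2 = 8
  E: 5 × 2 × 4 = 40
  F: 3 × 3 × 1 = 9
  G: 5 × 5 × 4 = 100
  H: 2 × 3 × 1 = 6
Modes with RPN > 18: B (24), C (80), E (40), G (100) → 4.

4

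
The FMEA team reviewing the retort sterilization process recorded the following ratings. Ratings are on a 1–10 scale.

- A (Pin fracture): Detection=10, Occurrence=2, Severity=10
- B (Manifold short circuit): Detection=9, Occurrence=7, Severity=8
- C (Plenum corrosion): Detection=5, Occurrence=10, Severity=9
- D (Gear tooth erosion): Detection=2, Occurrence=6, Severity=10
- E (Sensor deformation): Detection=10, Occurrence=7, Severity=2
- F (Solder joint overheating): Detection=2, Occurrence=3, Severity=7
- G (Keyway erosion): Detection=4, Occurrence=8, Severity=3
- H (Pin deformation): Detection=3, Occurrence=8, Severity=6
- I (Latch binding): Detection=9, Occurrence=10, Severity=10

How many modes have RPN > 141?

RPN = Severity × Occurrence × Detection:
  A: 10 × 2 × 10 = 200
  B: 8 × 7 × 9 = 504
  C: 9 × 10 × 5 = 450
  D: 10 × 6 × 2 = 120
  E: 2 × 7 × 10 = 140
  F: 7 × 3 × 2 = 42
  G: 3 × 8 × 4 = 96
  H: 6 × 8 × 3 = 144
  I: 10 × 10 × 9 = 900
Modes with RPN > 141: A (200), B (504), C (450), H (144), I (900) → 5.

5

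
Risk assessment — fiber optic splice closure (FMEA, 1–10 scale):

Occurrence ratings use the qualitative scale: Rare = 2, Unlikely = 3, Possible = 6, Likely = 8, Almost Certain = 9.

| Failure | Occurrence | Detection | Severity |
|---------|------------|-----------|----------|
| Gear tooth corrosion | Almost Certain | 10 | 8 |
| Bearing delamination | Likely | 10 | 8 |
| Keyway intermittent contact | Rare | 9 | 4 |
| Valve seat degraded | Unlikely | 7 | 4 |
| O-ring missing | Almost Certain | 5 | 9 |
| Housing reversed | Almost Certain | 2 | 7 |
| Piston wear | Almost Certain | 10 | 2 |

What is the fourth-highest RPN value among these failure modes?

RPN = Severity × Occurrence × Detection:
  Gear tooth corrosion: 8 × 9 × 10 = 720
  Bearing delamination: 8 × 8 × 10 = 640
  Keyway intermittent contact: 4 × 2 × 9 = 72
  Valve seat degraded: 4 × 3 × 7 = 84
  O-ring missing: 9 × 9 × 5 = 405
  Housing reversed: 7 × 9 × 2 = 126
  Piston wear: 2 × 9 × 10 = 180
Sorted descending: 720, 640, 405, 180, 126, 84, 72.
The fourth-highest RPN is 180 (Piston wear).

180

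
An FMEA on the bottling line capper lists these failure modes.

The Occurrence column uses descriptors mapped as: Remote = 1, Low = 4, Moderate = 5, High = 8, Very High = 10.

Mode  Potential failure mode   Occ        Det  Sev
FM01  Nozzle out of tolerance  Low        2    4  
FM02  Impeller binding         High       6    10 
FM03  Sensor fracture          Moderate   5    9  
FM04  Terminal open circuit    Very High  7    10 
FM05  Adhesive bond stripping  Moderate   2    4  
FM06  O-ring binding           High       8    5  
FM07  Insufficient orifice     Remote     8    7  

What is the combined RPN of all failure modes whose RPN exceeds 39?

1821

RPN = Severity × Occurrence × Detection:
  FM01: 4 × 4 × 2 = 32
  FM02: 10 × 8 × 6 = 480
  FM03: 9 × 5 × 5 = 225
  FM04: 10 × 10 × 7 = 700
  FM05: 4 × 5 × 2 = 40
  FM06: 5 × 8 × 8 = 320
  FM07: 7 × 1 × 8 = 56
RPN > 39: FM02 (480), FM03 (225), FM04 (700), FM05 (40), FM06 (320), FM07 (56).
Sum: 480 + 225 + 700 + 40 + 320 + 56 = 1821.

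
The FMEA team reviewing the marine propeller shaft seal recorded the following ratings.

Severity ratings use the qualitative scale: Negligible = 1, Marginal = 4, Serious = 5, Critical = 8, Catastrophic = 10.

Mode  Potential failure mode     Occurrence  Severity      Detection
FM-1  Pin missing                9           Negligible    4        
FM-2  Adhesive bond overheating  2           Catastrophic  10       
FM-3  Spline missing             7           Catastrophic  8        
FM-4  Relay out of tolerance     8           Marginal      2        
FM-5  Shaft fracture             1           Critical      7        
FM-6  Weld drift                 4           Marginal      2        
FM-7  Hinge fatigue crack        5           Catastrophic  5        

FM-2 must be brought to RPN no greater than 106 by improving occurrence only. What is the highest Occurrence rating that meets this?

1

FM-2: S=10, O=2, D=10 → current RPN = 200.
Fixed product = 100. Need 100 × O ≤ 106, so O ≤ 106/100 = 1.06.
Maximum integer Occurrence rating = 1 (gives RPN 100; O=2 would give 200 > 106).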